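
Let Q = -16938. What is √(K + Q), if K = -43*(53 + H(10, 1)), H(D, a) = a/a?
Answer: 6*I*√535 ≈ 138.78*I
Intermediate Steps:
H(D, a) = 1
K = -2322 (K = -43*(53 + 1) = -43*54 = -2322)
√(K + Q) = √(-2322 - 16938) = √(-19260) = 6*I*√535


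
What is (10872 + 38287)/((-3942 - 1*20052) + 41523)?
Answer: 49159/17529 ≈ 2.8044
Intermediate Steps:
(10872 + 38287)/((-3942 - 1*20052) + 41523) = 49159/((-3942 - 20052) + 41523) = 49159/(-23994 + 41523) = 49159/17529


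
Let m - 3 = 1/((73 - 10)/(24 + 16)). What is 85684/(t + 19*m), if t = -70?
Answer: -5398092/59 ≈ -91493.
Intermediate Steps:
m = 229/63 (m = 3 + 1/((73 - 10)/(24 + 16)) = 3 + 1/(63/40) = 3 + 40/63 = 229/63 ≈ 3.6349)
85684/(t + 19*m) = 85684/(-70 + 19*(229/63)) = 85684/(-70 + 4351/63) = 85684/(-59/63) = 85684*(-63/59) = -5398092/59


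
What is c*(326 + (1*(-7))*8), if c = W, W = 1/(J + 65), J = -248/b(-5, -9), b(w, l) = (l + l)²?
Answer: 21870/5203 ≈ 4.2033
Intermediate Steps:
b(w, l) = 4*l² (b(w, l) = (2*l)² = 4*l²)
J = -62/81 (J = -248/(4*(-9)²) = -248/(4*81) = -248/324 = -248*1/324 = -62/81 ≈ -0.76543)
W = 81/5203 (W = 1/(-62/81 + 65) = 1/(5203/81) = 81/5203 ≈ 0.015568)
c = 81/5203 ≈ 0.015568
c*(326 + (1*(-7))*8) = 81*(326 + (1*(-7))*8)/5203 = 81*(326 - 7*8)/5203 = 81*(326 - 56)/5203 = (81/5203)*270 = 21870/5203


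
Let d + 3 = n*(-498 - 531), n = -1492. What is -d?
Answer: -1535265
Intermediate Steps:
d = 1535265 (d = -3 - 1492*(-498 - 531) = -3 - 1492*(-1029) = -3 + 1535268 = 1535265)
-d = -1*1535265 = -1535265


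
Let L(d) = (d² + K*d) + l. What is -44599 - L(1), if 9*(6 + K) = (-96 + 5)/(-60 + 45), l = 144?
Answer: -6039721/135 ≈ -44739.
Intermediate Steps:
K = -719/135 (K = -6 + ((-96 + 5)/(-60 + 45))/9 = -6 + (-91/(-15))/9 = -6 + (-91*(-1/15))/9 = -6 + (⅑)*(91/15) = -6 + 91/135 = -719/135 ≈ -5.3259)
L(d) = 144 + d² - 719*d/135 (L(d) = (d² - 719*d/135) + 144 = 144 + d² - 719*d/135)
-44599 - L(1) = -44599 - (144 + 1² - 719/135*1) = -44599 - (144 + 1 - 719/135) = -44599 - 1*18856/135 = -44599 - 18856/135 = -6039721/135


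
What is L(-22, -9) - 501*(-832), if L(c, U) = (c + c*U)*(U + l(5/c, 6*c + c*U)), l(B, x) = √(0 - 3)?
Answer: 415248 + 176*I*√3 ≈ 4.1525e+5 + 304.84*I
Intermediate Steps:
l(B, x) = I*√3 (l(B, x) = √(-3) = I*√3)
L(c, U) = (U + I*√3)*(c + U*c) (L(c, U) = (c + c*U)*(U + I*√3) = (c + U*c)*(U + I*√3) = (U + I*√3)*(c + U*c))
L(-22, -9) - 501*(-832) = -22*(-9 + (-9)² + I*√3 + I*(-9)*√3) - 501*(-832) = -22*(-9 + 81 + I*√3 - 9*I*√3) + 416832 = -22*(72 - 8*I*√3) + 416832 = (-1584 + 176*I*√3) + 416832 = 415248 + 176*I*√3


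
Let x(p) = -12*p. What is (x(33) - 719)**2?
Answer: 1243225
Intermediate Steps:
(x(33) - 719)**2 = (-12*33 - 719)**2 = (-396 - 719)**2 = (-1115)**2 = 1243225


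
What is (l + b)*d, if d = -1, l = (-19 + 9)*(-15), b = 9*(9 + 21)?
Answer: -420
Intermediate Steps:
b = 270 (b = 9*30 = 270)
l = 150 (l = -10*(-15) = 150)
(l + b)*d = (150 + 270)*(-1) = 420*(-1) = -420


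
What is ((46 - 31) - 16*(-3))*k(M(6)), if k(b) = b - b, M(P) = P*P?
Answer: 0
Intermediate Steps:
M(P) = P²
k(b) = 0
((46 - 31) - 16*(-3))*k(M(6)) = ((46 - 31) - 16*(-3))*0 = (15 + 48)*0 = 63*0 = 0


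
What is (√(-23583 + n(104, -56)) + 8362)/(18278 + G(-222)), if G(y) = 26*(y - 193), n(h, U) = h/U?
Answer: 4181/3744 + I*√1155658/52416 ≈ 1.1167 + 0.020509*I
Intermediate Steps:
G(y) = -5018 + 26*y (G(y) = 26*(-193 + y) = -5018 + 26*y)
(√(-23583 + n(104, -56)) + 8362)/(18278 + G(-222)) = (√(-23583 + 104/(-56)) + 8362)/(18278 + (-5018 + 26*(-222))) = (√(-23583 + 104*(-1/56)) + 8362)/(18278 + (-5018 - 5772)) = (√(-23583 - 13/7) + 8362)/(18278 - 10790) = (√(-165094/7) + 8362)/7488 = (I*√1155658/7 + 8362)*(1/7488) = (8362 + I*√1155658/7)*(1/7488) = 4181/3744 + I*√1155658/52416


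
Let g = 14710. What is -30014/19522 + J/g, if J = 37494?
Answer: 1688674/1669585 ≈ 1.0114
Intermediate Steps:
-30014/19522 + J/g = -30014/19522 + 37494/14710 = -30014*1/19522 + 37494*(1/14710) = -349/227 + 18747/7355 = 1688674/1669585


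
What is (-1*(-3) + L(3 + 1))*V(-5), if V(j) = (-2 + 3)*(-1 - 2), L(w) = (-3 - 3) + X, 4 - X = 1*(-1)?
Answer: -6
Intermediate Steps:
X = 5 (X = 4 - (-1) = 4 - 1*(-1) = 4 + 1 = 5)
L(w) = -1 (L(w) = (-3 - 3) + 5 = -6 + 5 = -1)
V(j) = -3 (V(j) = 1*(-3) = -3)
(-1*(-3) + L(3 + 1))*V(-5) = (-1*(-3) - 1)*(-3) = (3 - 1)*(-3) = 2*(-3) = -6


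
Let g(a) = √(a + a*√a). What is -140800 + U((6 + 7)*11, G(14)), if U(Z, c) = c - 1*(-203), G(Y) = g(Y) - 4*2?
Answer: -140605 + √(14 + 14*√14) ≈ -1.4060e+5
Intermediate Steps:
g(a) = √(a + a^(3/2))
G(Y) = -8 + √(Y + Y^(3/2)) (G(Y) = √(Y + Y^(3/2)) - 4*2 = √(Y + Y^(3/2)) - 8 = -8 + √(Y + Y^(3/2)))
U(Z, c) = 203 + c (U(Z, c) = c + 203 = 203 + c)
-140800 + U((6 + 7)*11, G(14)) = -140800 + (203 + (-8 + √(14 + 14^(3/2)))) = -140800 + (203 + (-8 + √(14 + 14*√14))) = -140800 + (195 + √(14 + 14*√14)) = -140605 + √(14 + 14*√14)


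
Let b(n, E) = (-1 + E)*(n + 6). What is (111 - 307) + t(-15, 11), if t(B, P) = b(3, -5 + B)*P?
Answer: -2275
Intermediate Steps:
b(n, E) = (-1 + E)*(6 + n)
t(B, P) = P*(-54 + 9*B) (t(B, P) = (-6 - 1*3 + 6*(-5 + B) + (-5 + B)*3)*P = (-6 - 3 + (-30 + 6*B) + (-15 + 3*B))*P = (-54 + 9*B)*P = P*(-54 + 9*B))
(111 - 307) + t(-15, 11) = (111 - 307) + 9*11*(-6 - 15) = -196 + 9*11*(-21) = -196 - 2079 = -2275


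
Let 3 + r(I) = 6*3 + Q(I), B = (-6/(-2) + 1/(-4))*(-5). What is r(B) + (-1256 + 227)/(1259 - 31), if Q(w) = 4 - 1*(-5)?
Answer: 28443/1228 ≈ 23.162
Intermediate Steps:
Q(w) = 9 (Q(w) = 4 + 5 = 9)
B = -55/4 (B = (-6*(-1/2) + 1*(-1/4))*(-5) = (3 - 1/4)*(-5) = (11/4)*(-5) = -55/4 ≈ -13.750)
r(I) = 24 (r(I) = -3 + (6*3 + 9) = -3 + (18 + 9) = -3 + 27 = 24)
r(B) + (-1256 + 227)/(1259 - 31) = 24 + (-1256 + 227)/(1259 - 31) = 24 - 1029/1228 = 28443/1228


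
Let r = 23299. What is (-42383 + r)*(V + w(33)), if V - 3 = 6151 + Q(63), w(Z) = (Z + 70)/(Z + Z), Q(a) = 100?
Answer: -3939576914/33 ≈ -1.1938e+8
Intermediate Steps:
w(Z) = (70 + Z)/(2*Z) (w(Z) = (70 + Z)/((2*Z)) = (70 + Z)*(1/(2*Z)) = (70 + Z)/(2*Z))
V = 6254 (V = 3 + (6151 + 100) = 3 + 6251 = 6254)
(-42383 + r)*(V + w(33)) = (-42383 + 23299)*(6254 + (½)*(70 + 33)/33) = -19084*(6254 + (½)*(1/33)*103) = -19084*(6254 + 103/66) = -19084*412867/66 = -3939576914/33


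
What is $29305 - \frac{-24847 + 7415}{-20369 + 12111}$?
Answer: $\frac{120991629}{4129} \approx 29303.0$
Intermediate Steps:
$29305 - \frac{-24847 + 7415}{-20369 + 12111} = 29305 - - \frac{17432}{-8258} = 29305 - \left(-17432\right) \left(- \frac{1}{8258}\right) = 29305 - \frac{8716}{4129} = \frac{120991629}{4129}$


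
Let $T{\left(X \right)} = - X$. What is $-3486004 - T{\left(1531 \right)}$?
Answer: $-3484473$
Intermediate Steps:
$-3486004 - T{\left(1531 \right)} = -3486004 - \left(-1\right) 1531 = -3486004 - -1531 = -3486004 + 1531 = -3484473$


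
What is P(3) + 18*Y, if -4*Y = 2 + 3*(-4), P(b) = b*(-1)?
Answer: 42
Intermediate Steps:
P(b) = -b
Y = 5/2 (Y = -(2 + 3*(-4))/4 = -(2 - 12)/4 = -¼*(-10) = 5/2 ≈ 2.5000)
P(3) + 18*Y = -1*3 + 18*(5/2) = -3 + 45 = 42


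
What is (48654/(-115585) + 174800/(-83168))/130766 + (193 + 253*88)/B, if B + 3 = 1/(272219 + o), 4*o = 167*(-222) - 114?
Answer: -806758248539050569355/107773597138880716 ≈ -7485.7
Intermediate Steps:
o = -9297 (o = (167*(-222) - 114)/4 = (-37074 - 114)/4 = (1/4)*(-37188) = -9297)
B = -788765/262922 (B = -3 + 1/(272219 - 9297) = -3 + 1/262922 = -788765/262922 ≈ -3.0000)
(48654/(-115585) + 174800/(-83168))/130766 + (193 + 253*88)/B = (48654/(-115585) + 174800/(-83168))/130766 + (193 + 253*88)/(-788765/262922) = (48654*(-1/115585) + 174800*(-1/83168))*(1/130766) + (193 + 22264)*(-262922/788765) = (-48654/115585 - 475/226)*(1/130766) + 22457*(-262922/788765) = -65898679/26122210*1/130766 - 5904439354/788765 = -65898679/3415896912860 - 5904439354/788765 = -806758248539050569355/107773597138880716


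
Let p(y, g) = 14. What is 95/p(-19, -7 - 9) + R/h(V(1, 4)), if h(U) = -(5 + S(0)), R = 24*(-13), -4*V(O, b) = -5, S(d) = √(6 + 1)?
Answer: 3925/42 - 52*√7/3 ≈ 47.593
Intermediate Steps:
S(d) = √7
V(O, b) = 5/4 (V(O, b) = -¼*(-5) = 5/4)
R = -312
h(U) = -5 - √7 (h(U) = -(5 + √7) = -5 - √7)
95/p(-19, -7 - 9) + R/h(V(1, 4)) = 95/14 - 312/(-5 - √7)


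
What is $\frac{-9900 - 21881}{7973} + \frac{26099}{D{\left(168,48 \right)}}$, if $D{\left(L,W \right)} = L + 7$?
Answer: $\frac{28932236}{199325} \approx 145.15$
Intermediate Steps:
$D{\left(L,W \right)} = 7 + L$
$\frac{-9900 - 21881}{7973} + \frac{26099}{D{\left(168,48 \right)}} = \frac{-9900 - 21881}{7973} + \frac{26099}{7 + 168} = \left(-31781\right) \frac{1}{7973} + \frac{26099}{175} = - \frac{31781}{7973} + 26099 \cdot \frac{1}{175} = - \frac{31781}{7973} + \frac{26099}{175} = \frac{28932236}{199325}$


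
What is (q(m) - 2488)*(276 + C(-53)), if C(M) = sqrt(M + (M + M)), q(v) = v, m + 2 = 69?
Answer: -668196 - 2421*I*sqrt(159) ≈ -6.682e+5 - 30528.0*I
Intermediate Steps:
m = 67 (m = -2 + 69 = 67)
C(M) = sqrt(3)*sqrt(M) (C(M) = sqrt(M + 2*M) = sqrt(3*M) = sqrt(3)*sqrt(M))
(q(m) - 2488)*(276 + C(-53)) = (67 - 2488)*(276 + sqrt(3)*sqrt(-53)) = -2421*(276 + sqrt(3)*(I*sqrt(53))) = -2421*(276 + I*sqrt(159)) = -668196 - 2421*I*sqrt(159)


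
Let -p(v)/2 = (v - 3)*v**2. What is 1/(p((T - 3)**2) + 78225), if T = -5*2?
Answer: -1/9404027 ≈ -1.0634e-7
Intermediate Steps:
T = -10
p(v) = -2*v**2*(-3 + v) (p(v) = -2*(v - 3)*v**2 = -2*(-3 + v)*v**2 = -2*v**2*(-3 + v))
1/(p((T - 3)**2) + 78225) = 1/(2*((-10 - 3)**2)**2*(3 - (-10 - 3)**2) + 78225) = 1/(2*((-13)**2)**2*(3 - 1*(-13)**2) + 78225) = 1/(2*169**2*(3 - 1*169) + 78225) = 1/(2*28561*(3 - 169) + 78225) = 1/(2*28561*(-166) + 78225) = 1/(-9482252 + 78225) = 1/(-9404027) = -1/9404027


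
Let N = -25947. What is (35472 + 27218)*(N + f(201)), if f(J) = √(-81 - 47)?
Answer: -1626617430 + 501520*I*√2 ≈ -1.6266e+9 + 7.0926e+5*I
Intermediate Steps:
f(J) = 8*I*√2 (f(J) = √(-128) = 8*I*√2)
(35472 + 27218)*(N + f(201)) = (35472 + 27218)*(-25947 + 8*I*√2) = 62690*(-25947 + 8*I*√2) = -1626617430 + 501520*I*√2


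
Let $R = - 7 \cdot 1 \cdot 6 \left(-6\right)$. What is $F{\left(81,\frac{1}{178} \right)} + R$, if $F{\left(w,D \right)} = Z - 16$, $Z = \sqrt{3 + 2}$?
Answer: $236 + \sqrt{5} \approx 238.24$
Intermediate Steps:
$Z = \sqrt{5} \approx 2.2361$
$F{\left(w,D \right)} = -16 + \sqrt{5}$ ($F{\left(w,D \right)} = \sqrt{5} - 16 = -16 + \sqrt{5}$)
$R = 252$ ($R = \left(-7\right) 6 \left(-6\right) = \left(-42\right) \left(-6\right) = 252$)
$F{\left(81,\frac{1}{178} \right)} + R = \left(-16 + \sqrt{5}\right) + 252 = 236 + \sqrt{5}$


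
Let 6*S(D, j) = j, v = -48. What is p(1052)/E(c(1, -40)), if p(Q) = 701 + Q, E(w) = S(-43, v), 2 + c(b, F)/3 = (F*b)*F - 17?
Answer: -1753/8 ≈ -219.13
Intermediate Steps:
S(D, j) = j/6
c(b, F) = -57 + 3*b*F**2 (c(b, F) = -6 + 3*((F*b)*F - 17) = -6 + 3*(b*F**2 - 17) = -6 + 3*(-17 + b*F**2) = -6 + (-51 + 3*b*F**2) = -57 + 3*b*F**2)
E(w) = -8 (E(w) = (1/6)*(-48) = -8)
p(1052)/E(c(1, -40)) = (701 + 1052)/(-8) = 1753*(-1/8) = -1753/8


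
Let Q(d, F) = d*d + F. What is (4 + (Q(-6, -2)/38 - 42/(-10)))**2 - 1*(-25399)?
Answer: 229972471/9025 ≈ 25482.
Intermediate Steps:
Q(d, F) = F + d**2 (Q(d, F) = d**2 + F = F + d**2)
(4 + (Q(-6, -2)/38 - 42/(-10)))**2 - 1*(-25399) = (4 + ((-2 + (-6)**2)/38 - 42/(-10)))**2 - 1*(-25399) = (4 + ((-2 + 36)*(1/38) - 42*(-1/10)))**2 + 25399 = (4 + (34*(1/38) + 21/5))**2 + 25399 = (4 + (17/19 + 21/5))**2 + 25399 = (4 + 484/95)**2 + 25399 = (864/95)**2 + 25399 = 746496/9025 + 25399 = 229972471/9025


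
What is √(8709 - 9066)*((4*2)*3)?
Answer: 24*I*√357 ≈ 453.47*I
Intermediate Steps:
√(8709 - 9066)*((4*2)*3) = √(-357)*(8*3) = (I*√357)*24 = 24*I*√357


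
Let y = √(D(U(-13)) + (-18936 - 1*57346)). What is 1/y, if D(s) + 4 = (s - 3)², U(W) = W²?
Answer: -I*√48730/48730 ≈ -0.00453*I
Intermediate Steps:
D(s) = -4 + (-3 + s)² (D(s) = -4 + (s - 3)² = -4 + (-3 + s)²)
y = I*√48730 (y = √((-4 + (-3 + (-13)²)²) + (-18936 - 1*57346)) = √((-4 + (-3 + 169)²) + (-18936 - 57346)) = √((-4 + 166²) - 76282) = √((-4 + 27556) - 76282) = √(27552 - 76282) = √(-48730) = I*√48730 ≈ 220.75*I)
1/y = 1/(I*√48730) = -I*√48730/48730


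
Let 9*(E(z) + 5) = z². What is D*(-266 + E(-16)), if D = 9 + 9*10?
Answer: -24013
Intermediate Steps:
E(z) = -5 + z²/9
D = 99 (D = 9 + 90 = 99)
D*(-266 + E(-16)) = 99*(-266 + (-5 + (⅑)*(-16)²)) = 99*(-266 + (-5 + (⅑)*256)) = 99*(-266 + (-5 + 256/9)) = 99*(-266 + 211/9) = 99*(-2183/9) = -24013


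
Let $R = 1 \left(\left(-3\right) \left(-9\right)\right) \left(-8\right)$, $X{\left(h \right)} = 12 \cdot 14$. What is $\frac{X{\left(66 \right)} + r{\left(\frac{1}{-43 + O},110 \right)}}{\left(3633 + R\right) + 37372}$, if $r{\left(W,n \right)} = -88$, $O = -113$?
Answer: $\frac{80}{40789} \approx 0.0019613$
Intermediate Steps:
$X{\left(h \right)} = 168$
$R = -216$ ($R = 1 \cdot 27 \left(-8\right) = 27 \left(-8\right) = -216$)
$\frac{X{\left(66 \right)} + r{\left(\frac{1}{-43 + O},110 \right)}}{\left(3633 + R\right) + 37372} = \frac{168 - 88}{\left(3633 - 216\right) + 37372} = \frac{80}{3417 + 37372} = \frac{80}{40789}$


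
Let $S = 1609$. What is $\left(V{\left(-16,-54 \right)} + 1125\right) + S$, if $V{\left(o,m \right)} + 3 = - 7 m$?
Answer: $3109$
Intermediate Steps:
$V{\left(o,m \right)} = -3 - 7 m$
$\left(V{\left(-16,-54 \right)} + 1125\right) + S = \left(\left(-3 - -378\right) + 1125\right) + 1609 = \left(\left(-3 + 378\right) + 1125\right) + 1609 = \left(375 + 1125\right) + 1609 = 1500 + 1609 = 3109$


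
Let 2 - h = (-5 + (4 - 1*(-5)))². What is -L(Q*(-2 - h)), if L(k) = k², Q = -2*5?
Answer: -14400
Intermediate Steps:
h = -14 (h = 2 - (-5 + (4 - 1*(-5)))² = 2 - (-5 + (4 + 5))² = 2 - (-5 + 9)² = 2 - 1*4² = 2 - 1*16 = 2 - 16 = -14)
Q = -10
-L(Q*(-2 - h)) = -(-10*(-2 - 1*(-14)))² = -(-10*(-2 + 14))² = -(-10*12)² = -1*(-120)² = -1*14400 = -14400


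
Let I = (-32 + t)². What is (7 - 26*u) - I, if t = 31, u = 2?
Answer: -46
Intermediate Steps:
I = 1 (I = (-32 + 31)² = (-1)² = 1)
(7 - 26*u) - I = (7 - 26*2) - 1*1 = (7 - 52) - 1 = -45 - 1 = -46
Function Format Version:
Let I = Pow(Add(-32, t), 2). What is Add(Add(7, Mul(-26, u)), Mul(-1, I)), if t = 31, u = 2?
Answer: -46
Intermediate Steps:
I = 1 (I = Pow(Add(-32, 31), 2) = Pow(-1, 2) = 1)
Add(Add(7, Mul(-26, u)), Mul(-1, I)) = Add(Add(7, Mul(-26, 2)), Mul(-1, 1)) = Add(Add(7, -52), -1) = Add(-45, -1) = -46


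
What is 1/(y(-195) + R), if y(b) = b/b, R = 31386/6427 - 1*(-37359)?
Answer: 6427/240144106 ≈ 2.6763e-5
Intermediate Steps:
R = 240137679/6427 (R = 31386*(1/6427) + 37359 = 31386/6427 + 37359 = 240137679/6427 ≈ 37364.)
y(b) = 1
1/(y(-195) + R) = 1/(1 + 240137679/6427) = 1/(240144106/6427) = 6427/240144106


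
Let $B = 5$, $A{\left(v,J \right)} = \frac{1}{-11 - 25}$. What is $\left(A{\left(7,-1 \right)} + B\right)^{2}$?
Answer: $\frac{32041}{1296} \approx 24.723$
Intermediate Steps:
$A{\left(v,J \right)} = - \frac{1}{36}$ ($A{\left(v,J \right)} = \frac{1}{-36} = - \frac{1}{36}$)
$\left(A{\left(7,-1 \right)} + B\right)^{2} = \left(- \frac{1}{36} + 5\right)^{2} = \left(\frac{179}{36}\right)^{2} = \frac{32041}{1296}$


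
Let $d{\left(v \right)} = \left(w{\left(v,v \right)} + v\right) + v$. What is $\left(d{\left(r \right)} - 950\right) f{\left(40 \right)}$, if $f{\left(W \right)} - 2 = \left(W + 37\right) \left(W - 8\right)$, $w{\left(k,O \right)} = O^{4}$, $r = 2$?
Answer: $-2293380$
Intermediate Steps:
$f{\left(W \right)} = 2 + \left(-8 + W\right) \left(37 + W\right)$ ($f{\left(W \right)} = 2 + \left(W + 37\right) \left(W - 8\right) = 2 + \left(37 + W\right) \left(-8 + W\right) = 2 + \left(-8 + W\right) \left(37 + W\right)$)
$d{\left(v \right)} = v^{4} + 2 v$ ($d{\left(v \right)} = \left(v^{4} + v\right) + v = \left(v + v^{4}\right) + v = v^{4} + 2 v$)
$\left(d{\left(r \right)} - 950\right) f{\left(40 \right)} = \left(2 \left(2 + 2^{3}\right) - 950\right) \left(-294 + 40^{2} + 29 \cdot 40\right) = \left(2 \left(2 + 8\right) - 950\right) \left(-294 + 1600 + 1160\right) = \left(2 \cdot 10 - 950\right) 2466 = \left(20 - 950\right) 2466 = \left(-930\right) 2466 = -2293380$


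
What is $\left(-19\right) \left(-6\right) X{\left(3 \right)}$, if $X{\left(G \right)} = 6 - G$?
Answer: $342$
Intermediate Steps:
$\left(-19\right) \left(-6\right) X{\left(3 \right)} = \left(-19\right) \left(-6\right) \left(6 - 3\right) = 114 \left(6 - 3\right) = 114 \cdot 3 = 342$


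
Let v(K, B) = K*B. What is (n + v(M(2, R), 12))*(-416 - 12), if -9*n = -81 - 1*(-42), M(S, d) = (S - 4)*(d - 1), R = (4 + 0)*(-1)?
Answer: -159644/3 ≈ -53215.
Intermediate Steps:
R = -4 (R = 4*(-1) = -4)
M(S, d) = (-1 + d)*(-4 + S) (M(S, d) = (-4 + S)*(-1 + d) = (-1 + d)*(-4 + S))
v(K, B) = B*K
n = 13/3 (n = -(-81 - 1*(-42))/9 = -(-81 + 42)/9 = -⅑*(-39) = 13/3 ≈ 4.3333)
(n + v(M(2, R), 12))*(-416 - 12) = (13/3 + 12*(4 - 1*2 - 4*(-4) + 2*(-4)))*(-416 - 12) = (13/3 + 12*(4 - 2 + 16 - 8))*(-428) = (13/3 + 12*10)*(-428) = (13/3 + 120)*(-428) = (373/3)*(-428) = -159644/3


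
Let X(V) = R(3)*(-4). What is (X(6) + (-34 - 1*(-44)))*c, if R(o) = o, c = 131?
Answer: -262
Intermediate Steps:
X(V) = -12 (X(V) = 3*(-4) = -12)
(X(6) + (-34 - 1*(-44)))*c = (-12 + (-34 - 1*(-44)))*131 = (-12 + (-34 + 44))*131 = (-12 + 10)*131 = -2*131 = -262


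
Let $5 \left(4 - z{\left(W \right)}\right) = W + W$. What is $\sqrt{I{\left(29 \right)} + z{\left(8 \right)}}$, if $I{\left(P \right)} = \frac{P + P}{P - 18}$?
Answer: $\frac{\sqrt{18370}}{55} \approx 2.4643$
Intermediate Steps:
$z{\left(W \right)} = 4 - \frac{2 W}{5}$ ($z{\left(W \right)} = 4 - \frac{W + W}{5} = 4 - \frac{2 W}{5}$)
$I{\left(P \right)} = \frac{2 P}{-18 + P}$
$\sqrt{I{\left(29 \right)} + z{\left(8 \right)}} = \sqrt{2 \cdot 29 \frac{1}{-18 + 29} + \left(4 - \frac{16}{5}\right)} = \sqrt{2 \cdot 29 \cdot \frac{1}{11} + \left(4 - \frac{16}{5}\right)} = \sqrt{2 \cdot 29 \cdot \frac{1}{11} + \frac{4}{5}} = \sqrt{\frac{58}{11} + \frac{4}{5}} = \sqrt{\frac{334}{55}} = \frac{\sqrt{18370}}{55}$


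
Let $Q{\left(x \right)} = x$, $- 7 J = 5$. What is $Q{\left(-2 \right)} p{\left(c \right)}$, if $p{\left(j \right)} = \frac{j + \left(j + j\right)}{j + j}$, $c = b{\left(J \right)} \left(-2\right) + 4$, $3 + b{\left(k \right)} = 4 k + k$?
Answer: $-3$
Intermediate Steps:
$J = - \frac{5}{7}$ ($J = \left(- \frac{1}{7}\right) 5 = - \frac{5}{7} \approx -0.71429$)
$b{\left(k \right)} = -3 + 5 k$ ($b{\left(k \right)} = -3 + \left(4 k + k\right) = -3 + 5 k$)
$c = \frac{120}{7}$ ($c = \left(-3 + 5 \left(- \frac{5}{7}\right)\right) \left(-2\right) + 4 = \left(-3 - \frac{25}{7}\right) \left(-2\right) + 4 = \left(- \frac{46}{7}\right) \left(-2\right) + 4 = \frac{92}{7} + 4 = \frac{120}{7} \approx 17.143$)
$p{\left(j \right)} = \frac{3}{2}$ ($p{\left(j \right)} = \frac{j + 2 j}{2 j} = 3 j \frac{1}{2 j} = \frac{3}{2}$)
$Q{\left(-2 \right)} p{\left(c \right)} = \left(-2\right) \frac{3}{2} = -3$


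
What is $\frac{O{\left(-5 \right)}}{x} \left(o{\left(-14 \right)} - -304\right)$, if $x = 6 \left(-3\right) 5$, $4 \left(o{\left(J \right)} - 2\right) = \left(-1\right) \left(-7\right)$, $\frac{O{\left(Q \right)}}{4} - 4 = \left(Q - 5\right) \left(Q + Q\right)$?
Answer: $- \frac{64012}{45} \approx -1422.5$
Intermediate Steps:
$O{\left(Q \right)} = 16 + 8 Q \left(-5 + Q\right)$ ($O{\left(Q \right)} = 16 + 4 \left(Q - 5\right) \left(Q + Q\right) = 16 + 4 \left(-5 + Q\right) 2 Q = 16 + 4 \cdot 2 Q \left(-5 + Q\right) = 16 + 8 Q \left(-5 + Q\right)$)
$o{\left(J \right)} = \frac{15}{4}$ ($o{\left(J \right)} = 2 + \frac{\left(-1\right) \left(-7\right)}{4} = 2 + \frac{1}{4} \cdot 7 = 2 + \frac{7}{4} = \frac{15}{4}$)
$x = -90$ ($x = \left(-18\right) 5 = -90$)
$\frac{O{\left(-5 \right)}}{x} \left(o{\left(-14 \right)} - -304\right) = \frac{16 - -200 + 8 \left(-5\right)^{2}}{-90} \left(\frac{15}{4} - -304\right) = \left(16 + 200 + 8 \cdot 25\right) \left(- \frac{1}{90}\right) \left(\frac{15}{4} + 304\right) = \left(16 + 200 + 200\right) \left(- \frac{1}{90}\right) \frac{1231}{4} = 416 \left(- \frac{1}{90}\right) \frac{1231}{4} = \left(- \frac{208}{45}\right) \frac{1231}{4} = - \frac{64012}{45}$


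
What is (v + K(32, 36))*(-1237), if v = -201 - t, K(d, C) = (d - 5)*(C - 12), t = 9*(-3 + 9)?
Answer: -486141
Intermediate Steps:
t = 54 (t = 9*6 = 54)
K(d, C) = (-12 + C)*(-5 + d) (K(d, C) = (-5 + d)*(-12 + C) = (-12 + C)*(-5 + d))
v = -255 (v = -201 - 1*54 = -201 - 54 = -255)
(v + K(32, 36))*(-1237) = (-255 + (60 - 12*32 - 5*36 + 36*32))*(-1237) = (-255 + (60 - 384 - 180 + 1152))*(-1237) = (-255 + 648)*(-1237) = 393*(-1237) = -486141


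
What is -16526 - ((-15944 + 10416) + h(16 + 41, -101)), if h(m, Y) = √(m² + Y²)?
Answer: -10998 - 5*√538 ≈ -11114.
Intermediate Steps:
h(m, Y) = √(Y² + m²)
-16526 - ((-15944 + 10416) + h(16 + 41, -101)) = -16526 - ((-15944 + 10416) + √((-101)² + (16 + 41)²)) = -16526 - (-5528 + √(10201 + 57²)) = -16526 - (-5528 + √(10201 + 3249)) = -16526 - (-5528 + √13450) = -16526 - (-5528 + 5*√538) = -16526 + (5528 - 5*√538) = -10998 - 5*√538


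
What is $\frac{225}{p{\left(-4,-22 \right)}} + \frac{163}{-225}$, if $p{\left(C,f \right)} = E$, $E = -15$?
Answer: $- \frac{3538}{225} \approx -15.724$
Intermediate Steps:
$p{\left(C,f \right)} = -15$
$\frac{225}{p{\left(-4,-22 \right)}} + \frac{163}{-225} = \frac{225}{-15} + \frac{163}{-225} = 225 \left(- \frac{1}{15}\right) + 163 \left(- \frac{1}{225}\right) = -15 - \frac{163}{225} = - \frac{3538}{225}$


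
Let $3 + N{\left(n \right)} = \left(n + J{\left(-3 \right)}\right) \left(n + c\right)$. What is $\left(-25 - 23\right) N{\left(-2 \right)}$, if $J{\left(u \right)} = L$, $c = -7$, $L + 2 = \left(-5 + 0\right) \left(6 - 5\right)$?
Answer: $-3744$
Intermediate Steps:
$L = -7$ ($L = -2 + \left(-5 + 0\right) \left(6 - 5\right) = -2 - 5 = -7$)
$J{\left(u \right)} = -7$
$N{\left(n \right)} = -3 + \left(-7 + n\right)^{2}$ ($N{\left(n \right)} = -3 + \left(n - 7\right) \left(n - 7\right) = -3 + \left(-7 + n\right) \left(-7 + n\right) = -3 + \left(-7 + n\right)^{2}$)
$\left(-25 - 23\right) N{\left(-2 \right)} = \left(-25 - 23\right) \left(46 + \left(-2\right)^{2} - -28\right) = - 48 \left(46 + 4 + 28\right) = \left(-48\right) 78 = -3744$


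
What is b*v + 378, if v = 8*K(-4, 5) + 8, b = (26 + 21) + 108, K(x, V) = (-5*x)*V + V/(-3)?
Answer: 370654/3 ≈ 1.2355e+5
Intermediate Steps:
K(x, V) = -V/3 - 5*V*x (K(x, V) = -5*V*x + V*(-1/3) = -5*V*x - V/3 = -V/3 - 5*V*x)
b = 155 (b = 47 + 108 = 155)
v = 2384/3 (v = 8*(-1/3*5*(1 + 15*(-4))) + 8 = 8*(-1/3*5*(1 - 60)) + 8 = 8*(-1/3*5*(-59)) + 8 = 8*(295/3) + 8 = 2360/3 + 8 = 2384/3 ≈ 794.67)
b*v + 378 = 155*(2384/3) + 378 = 369520/3 + 378 = 370654/3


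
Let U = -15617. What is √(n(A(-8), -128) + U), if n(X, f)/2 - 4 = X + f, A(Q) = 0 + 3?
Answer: I*√15859 ≈ 125.93*I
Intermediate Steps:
A(Q) = 3
n(X, f) = 8 + 2*X + 2*f (n(X, f) = 8 + 2*(X + f) = 8 + (2*X + 2*f) = 8 + 2*X + 2*f)
√(n(A(-8), -128) + U) = √((8 + 2*3 + 2*(-128)) - 15617) = √((8 + 6 - 256) - 15617) = √(-242 - 15617) = √(-15859) = I*√15859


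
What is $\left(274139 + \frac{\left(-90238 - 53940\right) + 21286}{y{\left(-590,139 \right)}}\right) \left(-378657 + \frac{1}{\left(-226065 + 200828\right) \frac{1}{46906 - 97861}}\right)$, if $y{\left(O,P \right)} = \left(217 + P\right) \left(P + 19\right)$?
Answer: $- \frac{18418992145045746915}{177441347} \approx -1.038 \cdot 10^{11}$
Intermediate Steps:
$y{\left(O,P \right)} = \left(19 + P\right) \left(217 + P\right)$ ($y{\left(O,P \right)} = \left(217 + P\right) \left(19 + P\right) = \left(19 + P\right) \left(217 + P\right)$)
$\left(274139 + \frac{\left(-90238 - 53940\right) + 21286}{y{\left(-590,139 \right)}}\right) \left(-378657 + \frac{1}{\left(-226065 + 200828\right) \frac{1}{46906 - 97861}}\right) = \left(274139 + \frac{\left(-90238 - 53940\right) + 21286}{4123 + 139^{2} + 236 \cdot 139}\right) \left(-378657 + \frac{1}{\left(-226065 + 200828\right) \frac{1}{46906 - 97861}}\right) = \left(274139 + \frac{-144178 + 21286}{4123 + 19321 + 32804}\right) \left(-378657 + \frac{1}{\left(-25237\right) \frac{1}{-50955}}\right) = \left(274139 - \frac{122892}{56248}\right) \left(-378657 + \frac{1}{\left(-25237\right) \left(- \frac{1}{50955}\right)}\right) = \left(274139 - \frac{30723}{14062}\right) \left(-378657 + \frac{1}{\frac{25237}{50955}}\right) = \left(274139 - \frac{30723}{14062}\right) \left(-378657 + \frac{50955}{25237}\right) = \frac{3854911895}{14062} \left(- \frac{9556115754}{25237}\right) = - \frac{18418992145045746915}{177441347}$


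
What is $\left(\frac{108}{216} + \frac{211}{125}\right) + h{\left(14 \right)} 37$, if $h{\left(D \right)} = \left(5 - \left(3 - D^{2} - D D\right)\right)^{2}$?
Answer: $\frac{1435933547}{250} \approx 5.7437 \cdot 10^{6}$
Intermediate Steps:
$h{\left(D \right)} = \left(2 + 2 D^{2}\right)^{2}$ ($h{\left(D \right)} = \left(5 + \left(\left(D^{2} + D^{2}\right) - 3\right)\right)^{2} = \left(5 + \left(2 D^{2} - 3\right)\right)^{2} = \left(5 + \left(-3 + 2 D^{2}\right)\right)^{2} = \left(2 + 2 D^{2}\right)^{2}$)
$\left(\frac{108}{216} + \frac{211}{125}\right) + h{\left(14 \right)} 37 = \left(\frac{108}{216} + \frac{211}{125}\right) + 4 \left(1 + 14^{2}\right)^{2} \cdot 37 = \left(108 \cdot \frac{1}{216} + 211 \cdot \frac{1}{125}\right) + 4 \left(1 + 196\right)^{2} \cdot 37 = \left(\frac{1}{2} + \frac{211}{125}\right) + 4 \cdot 197^{2} \cdot 37 = \frac{547}{250} + 4 \cdot 38809 \cdot 37 = \frac{547}{250} + 155236 \cdot 37 = \frac{547}{250} + 5743732 = \frac{1435933547}{250}$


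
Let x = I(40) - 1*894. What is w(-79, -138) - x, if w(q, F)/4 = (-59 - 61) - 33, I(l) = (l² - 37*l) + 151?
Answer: 11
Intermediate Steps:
I(l) = 151 + l² - 37*l
w(q, F) = -612 (w(q, F) = 4*((-59 - 61) - 33) = 4*(-120 - 33) = 4*(-153) = -612)
x = -623 (x = (151 + 40² - 37*40) - 1*894 = (151 + 1600 - 1480) - 894 = 271 - 894 = -623)
w(-79, -138) - x = -612 - 1*(-623) = -612 + 623 = 11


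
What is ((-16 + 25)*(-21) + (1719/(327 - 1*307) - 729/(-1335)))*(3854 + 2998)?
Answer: -312548841/445 ≈ -7.0236e+5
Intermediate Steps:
((-16 + 25)*(-21) + (1719/(327 - 1*307) - 729/(-1335)))*(3854 + 2998) = (9*(-21) + (1719/(327 - 307) - 729*(-1/1335)))*6852 = (-189 + (1719/20 + 243/445))*6852 = (-189 + 153963/1780)*6852 = -182457/1780*6852 = -312548841/445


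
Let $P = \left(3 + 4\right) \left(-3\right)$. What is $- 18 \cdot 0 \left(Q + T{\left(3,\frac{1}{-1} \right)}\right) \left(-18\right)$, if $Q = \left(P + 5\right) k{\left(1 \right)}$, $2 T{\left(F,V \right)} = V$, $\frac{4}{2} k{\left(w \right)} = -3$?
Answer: $0$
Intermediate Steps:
$k{\left(w \right)} = - \frac{3}{2}$ ($k{\left(w \right)} = \frac{1}{2} \left(-3\right) = - \frac{3}{2}$)
$P = -21$ ($P = 7 \left(-3\right) = -21$)
$T{\left(F,V \right)} = \frac{V}{2}$
$Q = 24$ ($Q = \left(-21 + 5\right) \left(- \frac{3}{2}\right) = \left(-16\right) \left(- \frac{3}{2}\right) = 24$)
$- 18 \cdot 0 \left(Q + T{\left(3,\frac{1}{-1} \right)}\right) \left(-18\right) = - 18 \cdot 0 \left(24 + \frac{1}{2 \left(-1\right)}\right) \left(-18\right) = - 18 \cdot 0 \left(24 + \frac{1}{2} \left(-1\right)\right) \left(-18\right) = - 18 \cdot 0 \left(24 - \frac{1}{2}\right) \left(-18\right) = - 18 \cdot 0 \cdot \frac{47}{2} \left(-18\right) = \left(-18\right) 0 \left(-18\right) = 0 \left(-18\right) = 0$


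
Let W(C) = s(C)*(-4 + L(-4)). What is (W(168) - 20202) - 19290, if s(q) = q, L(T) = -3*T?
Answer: -38148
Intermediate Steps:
W(C) = 8*C (W(C) = C*(-4 - 3*(-4)) = C*(-4 + 12) = C*8 = 8*C)
(W(168) - 20202) - 19290 = (8*168 - 20202) - 19290 = (1344 - 20202) - 19290 = -18858 - 19290 = -38148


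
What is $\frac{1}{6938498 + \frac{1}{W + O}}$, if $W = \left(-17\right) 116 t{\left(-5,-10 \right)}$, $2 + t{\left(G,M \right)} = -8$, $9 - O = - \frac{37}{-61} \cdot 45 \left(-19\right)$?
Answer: $\frac{1235104}{8569766633853} \approx 1.4412 \cdot 10^{-7}$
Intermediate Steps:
$O = \frac{32184}{61}$ ($O = 9 - - \frac{37}{-61} \cdot 45 \left(-19\right) = 9 - \left(-37\right) \left(- \frac{1}{61}\right) 45 \left(-19\right) = 9 - \frac{37}{61} \cdot 45 \left(-19\right) = 9 - \frac{1665}{61} \left(-19\right) = 9 - - \frac{31635}{61} = 9 + \frac{31635}{61} = \frac{32184}{61} \approx 527.61$)
$t{\left(G,M \right)} = -10$ ($t{\left(G,M \right)} = -2 - 8 = -10$)
$W = 19720$ ($W = \left(-17\right) 116 \left(-10\right) = \left(-1972\right) \left(-10\right) = 19720$)
$\frac{1}{6938498 + \frac{1}{W + O}} = \frac{1}{6938498 + \frac{1}{19720 + \frac{32184}{61}}} = \frac{1}{6938498 + \frac{1}{\frac{1235104}{61}}} = \frac{1}{6938498 + \frac{61}{1235104}} = \frac{1}{\frac{8569766633853}{1235104}} = \frac{1235104}{8569766633853}$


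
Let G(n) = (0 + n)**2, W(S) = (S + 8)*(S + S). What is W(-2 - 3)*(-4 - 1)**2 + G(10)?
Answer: -650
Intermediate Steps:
W(S) = 2*S*(8 + S) (W(S) = (8 + S)*(2*S) = 2*S*(8 + S))
G(n) = n**2
W(-2 - 3)*(-4 - 1)**2 + G(10) = (2*(-2 - 3)*(8 + (-2 - 3)))*(-4 - 1)**2 + 10**2 = (2*(-5)*(8 - 5))*(-5)**2 + 100 = (2*(-5)*3)*25 + 100 = -30*25 + 100 = -750 + 100 = -650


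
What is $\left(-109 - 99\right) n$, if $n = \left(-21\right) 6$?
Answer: $26208$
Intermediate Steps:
$n = -126$
$\left(-109 - 99\right) n = \left(-109 - 99\right) \left(-126\right) = \left(-208\right) \left(-126\right) = 26208$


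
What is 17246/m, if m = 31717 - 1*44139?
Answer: -8623/6211 ≈ -1.3883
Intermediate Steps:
m = -12422 (m = 31717 - 44139 = -12422)
17246/m = 17246/(-12422) = 17246*(-1/12422) = -8623/6211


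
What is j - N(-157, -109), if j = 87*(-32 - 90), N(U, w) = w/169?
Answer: -1793657/169 ≈ -10613.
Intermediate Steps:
N(U, w) = w/169 (N(U, w) = w*(1/169) = w/169)
j = -10614 (j = 87*(-122) = -10614)
j - N(-157, -109) = -10614 - (-109)/169 = -10614 - 1*(-109/169) = -10614 + 109/169 = -1793657/169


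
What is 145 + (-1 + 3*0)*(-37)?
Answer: 182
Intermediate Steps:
145 + (-1 + 3*0)*(-37) = 145 + (-1 + 0)*(-37) = 145 - 1*(-37) = 145 + 37 = 182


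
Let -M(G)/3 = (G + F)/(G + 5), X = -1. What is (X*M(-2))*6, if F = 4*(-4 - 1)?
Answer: -132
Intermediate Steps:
F = -20 (F = 4*(-5) = -20)
M(G) = -3*(-20 + G)/(5 + G) (M(G) = -3*(G - 20)/(G + 5) = -3*(-20 + G)/(5 + G))
(X*M(-2))*6 = -3*(20 - 1*(-2))/(5 - 2)*6 = -3*(20 + 2)/3*6 = -3*22/3*6 = -1*22*6 = -22*6 = -132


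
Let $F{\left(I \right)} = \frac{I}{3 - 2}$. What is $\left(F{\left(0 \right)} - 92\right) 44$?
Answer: $-4048$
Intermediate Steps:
$F{\left(I \right)} = I$ ($F{\left(I \right)} = \frac{I}{3 - 2} = \frac{I}{1} = I 1 = I$)
$\left(F{\left(0 \right)} - 92\right) 44 = \left(0 - 92\right) 44 = \left(-92\right) 44 = -4048$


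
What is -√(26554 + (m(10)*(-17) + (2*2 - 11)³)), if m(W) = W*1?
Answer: -√26041 ≈ -161.37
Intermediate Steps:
m(W) = W
-√(26554 + (m(10)*(-17) + (2*2 - 11)³)) = -√(26554 + (10*(-17) + (2*2 - 11)³)) = -√(26554 + (-170 + (4 - 11)³)) = -√(26554 + (-170 + (-7)³)) = -√(26554 + (-170 - 343)) = -√(26554 - 513) = -√26041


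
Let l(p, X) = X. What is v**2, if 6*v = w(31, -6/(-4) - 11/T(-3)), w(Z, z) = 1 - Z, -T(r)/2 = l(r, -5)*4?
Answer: 25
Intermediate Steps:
T(r) = 40 (T(r) = -(-10)*4 = -2*(-20) = 40)
v = -5 (v = (1 - 1*31)/6 = (1 - 31)/6 = (1/6)*(-30) = -5)
v**2 = (-5)**2 = 25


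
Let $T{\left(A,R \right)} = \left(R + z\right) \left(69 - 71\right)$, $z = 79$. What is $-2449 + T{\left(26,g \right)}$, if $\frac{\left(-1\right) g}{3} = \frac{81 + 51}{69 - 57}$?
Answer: $-2541$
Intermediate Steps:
$g = -33$ ($g = - 3 \frac{81 + 51}{69 - 57} = - 3 \cdot \frac{132}{12} = - 3 \cdot 132 \cdot \frac{1}{12} = \left(-3\right) 11 = -33$)
$T{\left(A,R \right)} = -158 - 2 R$ ($T{\left(A,R \right)} = \left(R + 79\right) \left(69 - 71\right) = \left(79 + R\right) \left(-2\right) = -158 - 2 R$)
$-2449 + T{\left(26,g \right)} = -2449 - 92 = -2541$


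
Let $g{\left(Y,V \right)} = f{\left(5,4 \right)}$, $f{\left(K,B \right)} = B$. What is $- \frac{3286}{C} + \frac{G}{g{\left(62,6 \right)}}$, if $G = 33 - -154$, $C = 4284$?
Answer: $\frac{196991}{4284} \approx 45.983$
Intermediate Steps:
$g{\left(Y,V \right)} = 4$
$G = 187$ ($G = 33 + 154 = 187$)
$- \frac{3286}{C} + \frac{G}{g{\left(62,6 \right)}} = - \frac{3286}{4284} + \frac{187}{4} = \left(-3286\right) \frac{1}{4284} + 187 \cdot \frac{1}{4} = - \frac{1643}{2142} + \frac{187}{4} = \frac{196991}{4284}$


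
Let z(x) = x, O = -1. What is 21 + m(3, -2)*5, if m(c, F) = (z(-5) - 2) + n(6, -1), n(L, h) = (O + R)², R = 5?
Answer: 66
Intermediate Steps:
n(L, h) = 16 (n(L, h) = (-1 + 5)² = 4² = 16)
m(c, F) = 9 (m(c, F) = (-5 - 2) + 16 = -7 + 16 = 9)
21 + m(3, -2)*5 = 21 + 9*5 = 21 + 45 = 66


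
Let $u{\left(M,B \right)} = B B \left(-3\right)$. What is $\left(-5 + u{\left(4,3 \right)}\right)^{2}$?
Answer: $1024$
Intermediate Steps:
$u{\left(M,B \right)} = - 3 B^{2}$ ($u{\left(M,B \right)} = B^{2} \left(-3\right) = - 3 B^{2}$)
$\left(-5 + u{\left(4,3 \right)}\right)^{2} = \left(-5 - 3 \cdot 3^{2}\right)^{2} = \left(-5 - 27\right)^{2} = \left(-32\right)^{2} = 1024$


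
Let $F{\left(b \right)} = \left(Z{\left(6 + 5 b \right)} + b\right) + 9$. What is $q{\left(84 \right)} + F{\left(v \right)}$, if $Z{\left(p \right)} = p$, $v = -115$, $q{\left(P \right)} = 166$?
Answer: $-509$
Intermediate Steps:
$F{\left(b \right)} = 15 + 6 b$ ($F{\left(b \right)} = \left(\left(6 + 5 b\right) + b\right) + 9 = \left(6 + 6 b\right) + 9 = 15 + 6 b$)
$q{\left(84 \right)} + F{\left(v \right)} = 166 + \left(15 + 6 \left(-115\right)\right) = 166 + \left(15 - 690\right) = 166 - 675 = -509$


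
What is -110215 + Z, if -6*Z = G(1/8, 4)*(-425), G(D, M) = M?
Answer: -329795/3 ≈ -1.0993e+5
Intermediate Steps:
Z = 850/3 (Z = -2*(-425)/3 = -⅙*(-1700) = 850/3 ≈ 283.33)
-110215 + Z = -110215 + 850/3 = -329795/3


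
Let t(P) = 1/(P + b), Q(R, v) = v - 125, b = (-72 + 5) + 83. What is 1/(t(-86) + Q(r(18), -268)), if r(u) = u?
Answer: -70/27511 ≈ -0.0025444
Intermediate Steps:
b = 16 (b = -67 + 83 = 16)
Q(R, v) = -125 + v
t(P) = 1/(16 + P) (t(P) = 1/(P + 16) = 1/(16 + P))
1/(t(-86) + Q(r(18), -268)) = 1/(1/(16 - 86) + (-125 - 268)) = 1/(1/(-70) - 393) = 1/(-1/70 - 393) = 1/(-27511/70) = -70/27511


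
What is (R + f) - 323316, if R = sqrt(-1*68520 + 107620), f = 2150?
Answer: -321166 + 10*sqrt(391) ≈ -3.2097e+5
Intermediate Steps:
R = 10*sqrt(391) (R = sqrt(-68520 + 107620) = sqrt(39100) = 10*sqrt(391) ≈ 197.74)
(R + f) - 323316 = (10*sqrt(391) + 2150) - 323316 = (2150 + 10*sqrt(391)) - 323316 = -321166 + 10*sqrt(391)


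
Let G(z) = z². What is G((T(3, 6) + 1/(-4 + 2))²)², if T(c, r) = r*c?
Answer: 2251875390625/256 ≈ 8.7964e+9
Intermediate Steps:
T(c, r) = c*r
G((T(3, 6) + 1/(-4 + 2))²)² = (((3*6 + 1/(-4 + 2))²)²)² = (((18 + 1/(-2))²)²)² = (((18 - ½)²)²)² = (((35/2)²)²)² = ((1225/4)²)² = (1500625/16)² = 2251875390625/256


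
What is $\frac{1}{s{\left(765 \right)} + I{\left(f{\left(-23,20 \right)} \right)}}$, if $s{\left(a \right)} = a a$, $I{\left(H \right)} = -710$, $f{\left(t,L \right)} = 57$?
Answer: $\frac{1}{584515} \approx 1.7108 \cdot 10^{-6}$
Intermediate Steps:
$s{\left(a \right)} = a^{2}$
$\frac{1}{s{\left(765 \right)} + I{\left(f{\left(-23,20 \right)} \right)}} = \frac{1}{765^{2} - 710} = \frac{1}{585225 - 710} = \frac{1}{584515}$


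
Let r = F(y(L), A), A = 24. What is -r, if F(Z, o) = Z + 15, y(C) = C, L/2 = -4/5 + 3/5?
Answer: -73/5 ≈ -14.600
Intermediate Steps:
L = -⅖ (L = 2*(-4/5 + 3/5) = 2*(-4*⅕ + 3*(⅕)) = 2*(-⅘ + ⅗) = 2*(-⅕) = -⅖ ≈ -0.40000)
F(Z, o) = 15 + Z
r = 73/5 (r = 15 - ⅖ = 73/5 ≈ 14.600)
-r = -1*73/5 = -73/5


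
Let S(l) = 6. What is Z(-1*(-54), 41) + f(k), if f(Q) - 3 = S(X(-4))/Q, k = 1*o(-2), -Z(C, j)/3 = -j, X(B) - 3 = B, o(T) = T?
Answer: 123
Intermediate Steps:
X(B) = 3 + B
Z(C, j) = 3*j (Z(C, j) = -(-3)*j = 3*j)
k = -2 (k = 1*(-2) = -2)
f(Q) = 3 + 6/Q
Z(-1*(-54), 41) + f(k) = 3*41 + (3 + 6/(-2)) = 123 + (3 + 6*(-½)) = 123 + (3 - 3) = 123 + 0 = 123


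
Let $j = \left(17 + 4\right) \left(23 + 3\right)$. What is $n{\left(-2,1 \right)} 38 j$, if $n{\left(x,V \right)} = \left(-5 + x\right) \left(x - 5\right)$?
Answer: $1016652$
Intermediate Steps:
$j = 546$ ($j = 21 \cdot 26 = 546$)
$n{\left(x,V \right)} = \left(-5 + x\right)^{2}$ ($n{\left(x,V \right)} = \left(-5 + x\right) \left(-5 + x\right) = \left(-5 + x\right)^{2}$)
$n{\left(-2,1 \right)} 38 j = \left(-5 - 2\right)^{2} \cdot 38 \cdot 546 = \left(-7\right)^{2} \cdot 38 \cdot 546 = 49 \cdot 38 \cdot 546 = 1862 \cdot 546 = 1016652$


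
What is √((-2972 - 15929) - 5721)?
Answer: I*√24622 ≈ 156.91*I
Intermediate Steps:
√((-2972 - 15929) - 5721) = √(-18901 - 5721) = √(-24622) = I*√24622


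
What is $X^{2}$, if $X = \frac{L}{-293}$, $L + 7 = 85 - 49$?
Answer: $\frac{841}{85849} \approx 0.0097963$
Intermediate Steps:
$L = 29$ ($L = -7 + \left(85 - 49\right) = -7 + 36 = 29$)
$X = - \frac{29}{293}$ ($X = \frac{29}{-293} = 29 \left(- \frac{1}{293}\right) = - \frac{29}{293} \approx -0.098976$)
$X^{2} = \left(- \frac{29}{293}\right)^{2} = \frac{841}{85849}$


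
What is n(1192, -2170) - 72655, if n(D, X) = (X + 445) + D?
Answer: -73188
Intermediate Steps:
n(D, X) = 445 + D + X (n(D, X) = (445 + X) + D = 445 + D + X)
n(1192, -2170) - 72655 = (445 + 1192 - 2170) - 72655 = -533 - 72655 = -73188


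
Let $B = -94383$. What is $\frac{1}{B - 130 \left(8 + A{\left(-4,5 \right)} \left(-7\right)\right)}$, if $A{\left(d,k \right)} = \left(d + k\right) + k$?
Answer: $- \frac{1}{89963} \approx -1.1116 \cdot 10^{-5}$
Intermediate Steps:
$A{\left(d,k \right)} = d + 2 k$
$\frac{1}{B - 130 \left(8 + A{\left(-4,5 \right)} \left(-7\right)\right)} = \frac{1}{-94383 - 130 \left(8 + \left(-4 + 2 \cdot 5\right) \left(-7\right)\right)} = \frac{1}{-94383 - 130 \left(8 + \left(-4 + 10\right) \left(-7\right)\right)} = \frac{1}{-94383 - 130 \left(8 + 6 \left(-7\right)\right)} = \frac{1}{-94383 - 130 \left(8 - 42\right)} = \frac{1}{-94383 - -4420} = \frac{1}{-94383 + 4420} = \frac{1}{-89963} = - \frac{1}{89963}$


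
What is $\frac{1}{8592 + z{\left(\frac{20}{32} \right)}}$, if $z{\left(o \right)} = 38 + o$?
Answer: $\frac{8}{69045} \approx 0.00011587$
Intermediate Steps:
$\frac{1}{8592 + z{\left(\frac{20}{32} \right)}} = \frac{1}{8592 + \left(38 + \frac{20}{32}\right)} = \frac{1}{8592 + \left(38 + 20 \cdot \frac{1}{32}\right)} = \frac{1}{8592 + \left(38 + \frac{5}{8}\right)} = \frac{1}{8592 + \frac{309}{8}} = \frac{1}{\frac{69045}{8}} = \frac{8}{69045}$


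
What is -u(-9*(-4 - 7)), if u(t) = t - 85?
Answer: -14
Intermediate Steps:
u(t) = -85 + t
-u(-9*(-4 - 7)) = -(-85 - 9*(-4 - 7)) = -(-85 - 9*(-11)) = -(-85 + 99) = -1*14 = -14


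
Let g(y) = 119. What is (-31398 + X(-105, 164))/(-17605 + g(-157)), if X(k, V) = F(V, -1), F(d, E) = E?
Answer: 31399/17486 ≈ 1.7957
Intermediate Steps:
X(k, V) = -1
(-31398 + X(-105, 164))/(-17605 + g(-157)) = (-31398 - 1)/(-17605 + 119) = -31399/(-17486) = -31399*(-1/17486) = 31399/17486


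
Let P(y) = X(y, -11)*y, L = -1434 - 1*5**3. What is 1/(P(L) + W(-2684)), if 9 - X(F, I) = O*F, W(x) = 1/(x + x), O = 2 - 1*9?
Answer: 5368/91252435647 ≈ 5.8826e-8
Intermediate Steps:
O = -7 (O = 2 - 9 = -7)
W(x) = 1/(2*x)
X(F, I) = 9 + 7*F (X(F, I) = 9 - (-7)*F = 9 + 7*F)
L = -1559 (L = -1434 - 1*125 = -1434 - 125 = -1559)
P(y) = y*(9 + 7*y) (P(y) = (9 + 7*y)*y = y*(9 + 7*y))
1/(P(L) + W(-2684)) = 1/(-1559*(9 + 7*(-1559)) + (1/2)/(-2684)) = 1/(-1559*(9 - 10913) + (1/2)*(-1/2684)) = 1/(-1559*(-10904) - 1/5368) = 1/(16999336 - 1/5368) = 1/(91252435647/5368) = 5368/91252435647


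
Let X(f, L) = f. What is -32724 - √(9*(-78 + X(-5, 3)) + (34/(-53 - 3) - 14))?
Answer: -32724 - 5*I*√5971/14 ≈ -32724.0 - 27.597*I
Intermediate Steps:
-32724 - √(9*(-78 + X(-5, 3)) + (34/(-53 - 3) - 14)) = -32724 - √(9*(-78 - 5) + (34/(-53 - 3) - 14)) = -32724 - √(9*(-83) + (34/(-56) - 14)) = -32724 - √(-747 + (34*(-1/56) - 14)) = -32724 - √(-747 + (-17/28 - 14)) = -32724 - √(-747 - 409/28) = -32724 - √(-21325/28) = -32724 - 5*I*√5971/14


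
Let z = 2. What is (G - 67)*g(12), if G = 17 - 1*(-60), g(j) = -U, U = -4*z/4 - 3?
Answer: 50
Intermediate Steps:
U = -5 (U = -8/4 - 3 = -4*½ - 3 = -2 - 3 = -5)
g(j) = 5 (g(j) = -1*(-5) = 5)
G = 77 (G = 17 + 60 = 77)
(G - 67)*g(12) = (77 - 67)*5 = 10*5 = 50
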